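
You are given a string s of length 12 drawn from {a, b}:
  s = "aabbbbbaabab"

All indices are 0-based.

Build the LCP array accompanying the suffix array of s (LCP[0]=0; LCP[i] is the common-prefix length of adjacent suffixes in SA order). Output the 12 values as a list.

rank | idx | suffix
   0 |   7 | aabab
   1 |   0 | aabbbbbaabab
   2 |  10 | ab
   3 |   8 | abab
   4 |   1 | abbbbbaabab
   5 |  11 | b
   6 |   6 | baabab
   7 |   9 | bab
   8 |   5 | bbaabab
   9 |   4 | bbbaabab
  10 |   3 | bbbbaabab
  11 |   2 | bbbbbaabab

SA = [7, 0, 10, 8, 1, 11, 6, 9, 5, 4, 3, 2]
[i] adj suffixes → lcp
  [1] 7/0 → 3 ('aab')
  [2] 0/10 → 1 ('a')
  [3] 10/8 → 2 ('ab')
  [4] 8/1 → 2 ('ab')
  [5] 1/11 → 0 ('')
  [6] 11/6 → 1 ('b')
  [7] 6/9 → 2 ('ba')
  [8] 9/5 → 1 ('b')
  [9] 5/4 → 2 ('bb')
  [10] 4/3 → 3 ('bbb')
  [11] 3/2 → 4 ('bbbb')

[0, 3, 1, 2, 2, 0, 1, 2, 1, 2, 3, 4]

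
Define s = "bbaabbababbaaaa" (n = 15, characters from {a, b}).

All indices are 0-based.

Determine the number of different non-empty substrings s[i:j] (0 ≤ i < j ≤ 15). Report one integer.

89

rank | idx | suffix
   0 |  14 | a
   1 |  13 | aa
   2 |  12 | aaa
   3 |  11 | aaaa
   4 |   2 | aabbababbaaaa
   5 |   6 | ababbaaaa
   6 |   8 | abbaaaa
   7 |   3 | abbababbaaaa
   8 |  10 | baaaa
   9 |   1 | baabbababbaaaa
  10 |   5 | bababbaaaa
  11 |   7 | babbaaaa
  12 |   9 | bbaaaa
  13 |   0 | bbaabbababbaaaa
  14 |   4 | bbababbaaaa

SA = [14, 13, 12, 11, 2, 6, 8, 3, 10, 1, 5, 7, 9, 0, 4]
i: (SA[i-1],SA[i]) lcp shared
  1: (14,13) 1 'a'
  2: (13,12) 2 'aa'
  3: (12,11) 3 'aaa'
  4: (11,2) 2 'aa'
  5: (2,6) 1 'a'
  6: (6,8) 2 'ab'
  7: (8,3) 4 'abba'
  8: (3,10) 0 ''
  9: (10,1) 3 'baa'
  10: (1,5) 2 'ba'
  11: (5,7) 3 'bab'
  12: (7,9) 1 'b'
  13: (9,0) 4 'bbaa'
  14: (0,4) 3 'bba'

n(n+1)/2 = 15·16/2 = 120
Σ LCP = 0 + 1 + 2 + 3 + 2 + 1 + 2 + 4 + 0 + 3 + 2 + 3 + 1 + 4 + 3 = 31
distinct = 120 − 31 = 89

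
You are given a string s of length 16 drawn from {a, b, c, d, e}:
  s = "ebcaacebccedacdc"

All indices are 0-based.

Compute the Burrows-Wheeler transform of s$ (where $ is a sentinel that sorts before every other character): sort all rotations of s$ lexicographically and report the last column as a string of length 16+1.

ccdaeedbbaacec$cc

rank  rotation           last
    0  $ebcaacebccedacdc  c
    1  aacebccedacdc$ebc  c
    2  acdc$ebcaacebcced  d
    3  acebccedacdc$ebca  a
    4  bcaacebccedacdc$e  e
    5  bccedacdc$ebcaace  e
    6  c$ebcaacebccedacd  d
    7  caacebccedacdc$eb  b
    8  ccedacdc$ebcaaceb  b
    9  cdc$ebcaacebcceda  a
   10  cebccedacdc$ebcaa  a
   11  cedacdc$ebcaacebc  c
   12  dacdc$ebcaacebcce  e
   13  dc$ebcaacebccedac  c
   14  ebcaacebccedacdc$  $
   15  ebccedacdc$ebcaac  c
   16  edacdc$ebcaacebcc  c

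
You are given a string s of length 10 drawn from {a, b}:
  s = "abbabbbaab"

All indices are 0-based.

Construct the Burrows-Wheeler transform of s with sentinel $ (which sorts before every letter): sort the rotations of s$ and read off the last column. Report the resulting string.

bba$babbbaa

rank  rotation     last
    0  $abbabbbaab  b
    1  aab$abbabbb  b
    2  ab$abbabbba  a
    3  abbabbbaab$  $
    4  abbbaab$abb  b
    5  b$abbabbbaa  a
    6  baab$abbabb  b
    7  babbbaab$ab  b
    8  bbaab$abbab  b
    9  bbabbbaab$a  a
   10  bbbaab$abba  a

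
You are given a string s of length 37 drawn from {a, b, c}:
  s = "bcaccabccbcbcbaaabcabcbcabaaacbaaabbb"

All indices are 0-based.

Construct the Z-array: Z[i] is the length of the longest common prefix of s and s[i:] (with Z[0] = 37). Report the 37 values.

[37, 0, 0, 0, 0, 0, 2, 0, 0, 2, 0, 2, 0, 1, 0, 0, 0, 3, 0, 0, 2, 0, 3, 0, 0, 1, 0, 0, 0, 0, 1, 0, 0, 0, 1, 1, 1]

Z[0]=37
i=1: fresh scan; Z[1]=0
i=2: fresh scan; Z[2]=0
i=3: fresh scan; Z[3]=0
i=4: fresh scan; Z[4]=0
i=5: fresh scan; Z[5]=0
i=6: fresh scan; Z[6]=2 scan→box=[6,8)
i=7: min(r-i=1, Z[1]=0)=0; Z[7]=0
i=8: fresh scan; Z[8]=0
i=9: fresh scan; Z[9]=2 scan→box=[9,11)
i=10: min(r-i=1, Z[1]=0)=0; Z[10]=0
i=11: fresh scan; Z[11]=2 scan→box=[11,13)
i=12: min(r-i=1, Z[1]=0)=0; Z[12]=0
i=13: fresh scan; Z[13]=1 scan→box=[13,14)
i=14: fresh scan; Z[14]=0
i=15: fresh scan; Z[15]=0
i=16: fresh scan; Z[16]=0
i=17: fresh scan; Z[17]=3 scan→box=[17,20)
i=18: min(r-i=2, Z[1]=0)=0; Z[18]=0
i=19: min(r-i=1, Z[2]=0)=0; Z[19]=0
i=20: fresh scan; Z[20]=2 scan→box=[20,22)
i=21: min(r-i=1, Z[1]=0)=0; Z[21]=0
i=22: fresh scan; Z[22]=3 scan→box=[22,25)
i=23: min(r-i=2, Z[1]=0)=0; Z[23]=0
i=24: min(r-i=1, Z[2]=0)=0; Z[24]=0
i=25: fresh scan; Z[25]=1 scan→box=[25,26)
i=26: fresh scan; Z[26]=0
i=27: fresh scan; Z[27]=0
i=28: fresh scan; Z[28]=0
i=29: fresh scan; Z[29]=0
i=30: fresh scan; Z[30]=1 scan→box=[30,31)
i=31: fresh scan; Z[31]=0
i=32: fresh scan; Z[32]=0
i=33: fresh scan; Z[33]=0
i=34: fresh scan; Z[34]=1 scan→box=[34,35)
i=35: fresh scan; Z[35]=1 scan→box=[35,36)
i=36: fresh scan; Z[36]=1 scan→box=[36,37)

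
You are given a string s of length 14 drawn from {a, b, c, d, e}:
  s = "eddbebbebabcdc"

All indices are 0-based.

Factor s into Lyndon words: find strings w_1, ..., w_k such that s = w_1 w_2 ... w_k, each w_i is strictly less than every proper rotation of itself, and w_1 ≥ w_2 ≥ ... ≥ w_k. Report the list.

["e", "d", "d", "be", "bbe", "b", "abcdc"]

emit factor 1: 'e' (i=0, period=1)
emit factor 2: 'd' (i=1, period=1)
emit factor 3: 'd' (i=2, period=1)
emit factor 4: 'be' (i=3, period=2)
emit factor 5: 'bbe' (i=5, period=3)
emit factor 6: 'b' (i=8, period=1)
emit factor 7: 'abcdc' (i=9, period=5)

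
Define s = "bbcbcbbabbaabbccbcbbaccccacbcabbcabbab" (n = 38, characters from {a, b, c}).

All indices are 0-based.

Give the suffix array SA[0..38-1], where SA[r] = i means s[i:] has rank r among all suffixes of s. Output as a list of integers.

[10, 36, 7, 33, 29, 11, 25, 20, 37, 9, 35, 6, 19, 8, 34, 5, 18, 30, 0, 12, 31, 27, 3, 16, 1, 13, 32, 28, 24, 4, 17, 26, 2, 15, 23, 14, 22, 21]

sorted suffixes:
  #0 SA[0]=10  'aabbccbcbbaccccacbcabbcabbab'
  #1 SA[1]=36  'ab'
  #2 SA[2]=7  'abbaabbccbcbbaccccacbcabbcabbab'
  #3 SA[3]=33  'abbab'
  #4 SA[4]=29  'abbcabbab'
  #5 SA[5]=11  'abbccbcbbaccccacbcabbcabbab'
  #6 SA[6]=25  'acbcabbcabbab'
  #7 SA[7]=20  'accccacbcabbcabbab'
  #8 SA[8]=37  'b'
  #9 SA[9]=9  'baabbccbcbbaccccacbcabbcabbab'
  #10 SA[10]=35  'bab'
  #11 SA[11]=6  'babbaabbccbcbbaccccacbcabbcabbab'
  #12 SA[12]=19  'baccccacbcabbcabbab'
  #13 SA[13]=8  'bbaabbccbcbbaccccacbcabbcabbab'
  #14 SA[14]=34  'bbab'
  #15 SA[15]=5  'bbabbaabbccbcbbaccccacbcabbcabbab'
  #16 SA[16]=18  'bbaccccacbcabbcabbab'
  #17 SA[17]=30  'bbcabbab'
  #18 SA[18]=0  'bbcbcbbabbaabbccbcbbaccccacbcabbcabbab'
  #19 SA[19]=12  'bbccbcbbaccccacbcabbcabbab'
  #20 SA[20]=31  'bcabbab'
  #21 SA[21]=27  'bcabbcabbab'
  #22 SA[22]=3  'bcbbabbaabbccbcbbaccccacbcabbcabbab'
  #23 SA[23]=16  'bcbbaccccacbcabbcabbab'
  #24 SA[24]=1  'bcbcbbabbaabbccbcbbaccccacbcabbcabbab'
  #25 SA[25]=13  'bccbcbbaccccacbcabbcabbab'
  #26 SA[26]=32  'cabbab'
  #27 SA[27]=28  'cabbcabbab'
  #28 SA[28]=24  'cacbcabbcabbab'
  #29 SA[29]=4  'cbbabbaabbccbcbbaccccacbcabbcabbab'
  #30 SA[30]=17  'cbbaccccacbcabbcabbab'
  #31 SA[31]=26  'cbcabbcabbab'
  #32 SA[32]=2  'cbcbbabbaabbccbcbbaccccacbcabbcabbab'
  #33 SA[33]=15  'cbcbbaccccacbcabbcabbab'
  #34 SA[34]=23  'ccacbcabbcabbab'
  #35 SA[35]=14  'ccbcbbaccccacbcabbcabbab'
  #36 SA[36]=22  'cccacbcabbcabbab'
  #37 SA[37]=21  'ccccacbcabbcabbab'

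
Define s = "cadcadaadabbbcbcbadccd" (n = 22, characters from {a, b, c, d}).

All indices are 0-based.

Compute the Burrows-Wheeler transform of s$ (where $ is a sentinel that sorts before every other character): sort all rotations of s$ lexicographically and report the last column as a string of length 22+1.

rank  rotation                 last
    0  $cadcadaadabbbcbcbadccd  d
    1  aadabbbcbcbadccd$cadcad  d
    2  abbbcbcbadccd$cadcadaad  d
    3  adaadabbbcbcbadccd$cadc  c
    4  adabbbcbcbadccd$cadcada  a
    5  adcadaadabbbcbcbadccd$c  c
    6  adccd$cadcadaadabbbcbcb  b
    7  badccd$cadcadaadabbbcbc  c
    8  bbbcbcbadccd$cadcadaada  a
    9  bbcbcbadccd$cadcadaadab  b
   10  bcbadccd$cadcadaadabbbc  c
   11  bcbcbadccd$cadcadaadabb  b
   12  cadaadabbbcbcbadccd$cad  d
   13  cadcadaadabbbcbcbadccd$  $
   14  cbadccd$cadcadaadabbbcb  b
   15  cbcbadccd$cadcadaadabbb  b
   16  ccd$cadcadaadabbbcbcbad  d
   17  cd$cadcadaadabbbcbcbadc  c
   18  d$cadcadaadabbbcbcbadcc  c
   19  daadabbbcbcbadccd$cadca  a
   20  dabbbcbcbadccd$cadcadaa  a
   21  dcadaadabbbcbcbadccd$ca  a
   22  dccd$cadcadaadabbbcbcba  a

dddcacbcabcbd$bbdccaaaa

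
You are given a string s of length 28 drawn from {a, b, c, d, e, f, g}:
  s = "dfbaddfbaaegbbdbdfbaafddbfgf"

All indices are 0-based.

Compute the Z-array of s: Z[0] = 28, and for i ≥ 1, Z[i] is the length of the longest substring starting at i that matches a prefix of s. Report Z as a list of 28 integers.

[28, 0, 0, 0, 1, 4, 0, 0, 0, 0, 0, 0, 0, 0, 1, 0, 4, 0, 0, 0, 0, 0, 1, 1, 0, 0, 0, 0]

Z[0]=28
i=1: outside box; Z[1]=0
i=2: outside box; Z[2]=0
i=3: outside box; Z[3]=0
i=4: outside box; Z[4]=1 scan→box=[4,5)
i=5: outside box; Z[5]=4 scan→box=[5,9)
i=6: min(r-i=3, Z[1]=0)=0; Z[6]=0
i=7: min(r-i=2, Z[2]=0)=0; Z[7]=0
i=8: min(r-i=1, Z[3]=0)=0; Z[8]=0
i=9: outside box; Z[9]=0
i=10: outside box; Z[10]=0
i=11: outside box; Z[11]=0
i=12: outside box; Z[12]=0
i=13: outside box; Z[13]=0
i=14: outside box; Z[14]=1 scan→box=[14,15)
i=15: outside box; Z[15]=0
i=16: outside box; Z[16]=4 scan→box=[16,20)
i=17: min(r-i=3, Z[1]=0)=0; Z[17]=0
i=18: min(r-i=2, Z[2]=0)=0; Z[18]=0
i=19: min(r-i=1, Z[3]=0)=0; Z[19]=0
i=20: outside box; Z[20]=0
i=21: outside box; Z[21]=0
i=22: outside box; Z[22]=1 scan→box=[22,23)
i=23: outside box; Z[23]=1 scan→box=[23,24)
i=24: outside box; Z[24]=0
i=25: outside box; Z[25]=0
i=26: outside box; Z[26]=0
i=27: outside box; Z[27]=0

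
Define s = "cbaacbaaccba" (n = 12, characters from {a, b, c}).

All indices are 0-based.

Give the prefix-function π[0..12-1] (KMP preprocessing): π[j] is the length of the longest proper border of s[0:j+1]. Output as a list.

π[0] = 0
j=1 s[j]='b': π[1]=0 (border '')
j=2 s[j]='a': π[2]=0 (border '')
j=3 s[j]='a': π[3]=0 (border '')
j=4 s[j]='c': π[4]=1 (border 'c')
j=5 s[j]='b': π[5]=2 (border 'cb')
j=6 s[j]='a': π[6]=3 (border 'cba')
j=7 s[j]='a': π[7]=4 (border 'cbaa')
j=8 s[j]='c': π[8]=5 (border 'cbaac')
j=9 s[j]='c': k: 5→1→0; π[9]=1 (border 'c')
j=10 s[j]='b': π[10]=2 (border 'cb')
j=11 s[j]='a': π[11]=3 (border 'cba')

[0, 0, 0, 0, 1, 2, 3, 4, 5, 1, 2, 3]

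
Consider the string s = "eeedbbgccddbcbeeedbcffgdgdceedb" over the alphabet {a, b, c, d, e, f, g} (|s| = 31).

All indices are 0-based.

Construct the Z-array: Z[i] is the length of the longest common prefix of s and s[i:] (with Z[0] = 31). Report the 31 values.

Z[0]=31
i=1: outside box; Z[1]=2 grow→box=[1,3)
i=2: min(r-i=1, Z[1]=2)=1; Z[2]=1
i=3: outside box; Z[3]=0
i=4: outside box; Z[4]=0
i=5: outside box; Z[5]=0
i=6: outside box; Z[6]=0
i=7: outside box; Z[7]=0
i=8: outside box; Z[8]=0
i=9: outside box; Z[9]=0
i=10: outside box; Z[10]=0
i=11: outside box; Z[11]=0
i=12: outside box; Z[12]=0
i=13: outside box; Z[13]=0
i=14: outside box; Z[14]=5 grow→box=[14,19)
i=15: min(r-i=4, Z[1]=2)=2; Z[15]=2
i=16: min(r-i=3, Z[2]=1)=1; Z[16]=1
i=17: min(r-i=2, Z[3]=0)=0; Z[17]=0
i=18: min(r-i=1, Z[4]=0)=0; Z[18]=0
i=19: outside box; Z[19]=0
i=20: outside box; Z[20]=0
i=21: outside box; Z[21]=0
i=22: outside box; Z[22]=0
i=23: outside box; Z[23]=0
i=24: outside box; Z[24]=0
i=25: outside box; Z[25]=0
i=26: outside box; Z[26]=0
i=27: outside box; Z[27]=2 grow→box=[27,29)
i=28: min(r-i=1, Z[1]=2)=1; Z[28]=1
i=29: outside box; Z[29]=0
i=30: outside box; Z[30]=0

[31, 2, 1, 0, 0, 0, 0, 0, 0, 0, 0, 0, 0, 0, 5, 2, 1, 0, 0, 0, 0, 0, 0, 0, 0, 0, 0, 2, 1, 0, 0]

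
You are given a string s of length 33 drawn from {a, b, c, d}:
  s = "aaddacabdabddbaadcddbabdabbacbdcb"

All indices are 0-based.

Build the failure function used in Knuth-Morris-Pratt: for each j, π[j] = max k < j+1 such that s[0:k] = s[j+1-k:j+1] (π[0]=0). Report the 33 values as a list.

π[0] = 0
j=1 s[j]='a': π[1]=1 (border 'a')
j=2 s[j]='d': k: 1→0; π[2]=0 (border '')
j=3 s[j]='d': π[3]=0 (border '')
j=4 s[j]='a': π[4]=1 (border 'a')
j=5 s[j]='c': k: 1→0; π[5]=0 (border '')
j=6 s[j]='a': π[6]=1 (border 'a')
j=7 s[j]='b': k: 1→0; π[7]=0 (border '')
j=8 s[j]='d': π[8]=0 (border '')
j=9 s[j]='a': π[9]=1 (border 'a')
j=10 s[j]='b': k: 1→0; π[10]=0 (border '')
j=11 s[j]='d': π[11]=0 (border '')
j=12 s[j]='d': π[12]=0 (border '')
j=13 s[j]='b': π[13]=0 (border '')
j=14 s[j]='a': π[14]=1 (border 'a')
j=15 s[j]='a': π[15]=2 (border 'aa')
j=16 s[j]='d': π[16]=3 (border 'aad')
j=17 s[j]='c': k: 3→0; π[17]=0 (border '')
j=18 s[j]='d': π[18]=0 (border '')
j=19 s[j]='d': π[19]=0 (border '')
j=20 s[j]='b': π[20]=0 (border '')
j=21 s[j]='a': π[21]=1 (border 'a')
j=22 s[j]='b': k: 1→0; π[22]=0 (border '')
j=23 s[j]='d': π[23]=0 (border '')
j=24 s[j]='a': π[24]=1 (border 'a')
j=25 s[j]='b': k: 1→0; π[25]=0 (border '')
j=26 s[j]='b': π[26]=0 (border '')
j=27 s[j]='a': π[27]=1 (border 'a')
j=28 s[j]='c': k: 1→0; π[28]=0 (border '')
j=29 s[j]='b': π[29]=0 (border '')
j=30 s[j]='d': π[30]=0 (border '')
j=31 s[j]='c': π[31]=0 (border '')
j=32 s[j]='b': π[32]=0 (border '')

[0, 1, 0, 0, 1, 0, 1, 0, 0, 1, 0, 0, 0, 0, 1, 2, 3, 0, 0, 0, 0, 1, 0, 0, 1, 0, 0, 1, 0, 0, 0, 0, 0]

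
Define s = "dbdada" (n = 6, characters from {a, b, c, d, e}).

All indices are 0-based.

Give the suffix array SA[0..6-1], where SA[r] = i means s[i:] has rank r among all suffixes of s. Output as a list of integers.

rank | idx | suffix
   0 |   5 | a
   1 |   3 | ada
   2 |   1 | bdada
   3 |   4 | da
   4 |   2 | dada
   5 |   0 | dbdada

[5, 3, 1, 4, 2, 0]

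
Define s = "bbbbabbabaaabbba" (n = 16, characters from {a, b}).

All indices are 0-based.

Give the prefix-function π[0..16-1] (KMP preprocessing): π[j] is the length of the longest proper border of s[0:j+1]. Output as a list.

π[0] = 0
j=1 s[j]='b': π[1]=1 (border 'b')
j=2 s[j]='b': π[2]=2 (border 'bb')
j=3 s[j]='b': π[3]=3 (border 'bbb')
j=4 s[j]='a': k: 3→2→1→0; π[4]=0 (border '')
j=5 s[j]='b': π[5]=1 (border 'b')
j=6 s[j]='b': π[6]=2 (border 'bb')
j=7 s[j]='a': k: 2→1→0; π[7]=0 (border '')
j=8 s[j]='b': π[8]=1 (border 'b')
j=9 s[j]='a': k: 1→0; π[9]=0 (border '')
j=10 s[j]='a': π[10]=0 (border '')
j=11 s[j]='a': π[11]=0 (border '')
j=12 s[j]='b': π[12]=1 (border 'b')
j=13 s[j]='b': π[13]=2 (border 'bb')
j=14 s[j]='b': π[14]=3 (border 'bbb')
j=15 s[j]='a': k: 3→2→1→0; π[15]=0 (border '')

[0, 1, 2, 3, 0, 1, 2, 0, 1, 0, 0, 0, 1, 2, 3, 0]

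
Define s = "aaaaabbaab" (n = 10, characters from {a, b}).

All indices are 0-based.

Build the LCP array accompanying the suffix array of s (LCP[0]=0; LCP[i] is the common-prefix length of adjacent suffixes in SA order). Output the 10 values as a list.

rank→(start, suffix):
  0 → (0, 'aaaaabbaab')
  1 → (1, 'aaaabbaab')
  2 → (2, 'aaabbaab')
  3 → (7, 'aab')
  4 → (3, 'aabbaab')
  5 → (8, 'ab')
  6 → (4, 'abbaab')
  7 → (9, 'b')
  8 → (6, 'baab')
  9 → (5, 'bbaab')

SA = [0, 1, 2, 7, 3, 8, 4, 9, 6, 5]
rank  pair      lcp
   1  s[0:],s[1:]  4  'aaaa'
   2  s[1:],s[2:]  3  'aaa'
   3  s[2:],s[7:]  2  'aa'
   4  s[7:],s[3:]  3  'aab'
   5  s[3:],s[8:]  1  'a'
   6  s[8:],s[4:]  2  'ab'
   7  s[4:],s[9:]  0  ''
   8  s[9:],s[6:]  1  'b'
   9  s[6:],s[5:]  1  'b'

[0, 4, 3, 2, 3, 1, 2, 0, 1, 1]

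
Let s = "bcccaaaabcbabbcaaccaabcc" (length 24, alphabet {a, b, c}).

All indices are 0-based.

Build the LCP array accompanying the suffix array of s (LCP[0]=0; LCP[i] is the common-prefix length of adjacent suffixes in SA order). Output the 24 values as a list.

rank | idx | suffix
   0 |   4 | aaaabcbabbcaaccaabcc
   1 |   5 | aaabcbabbcaaccaabcc
   2 |   6 | aabcbabbcaaccaabcc
   3 |  19 | aabcc
   4 |  15 | aaccaabcc
   5 |  11 | abbcaaccaabcc
   6 |   7 | abcbabbcaaccaabcc
   7 |  20 | abcc
   8 |  16 | accaabcc
   9 |  10 | babbcaaccaabcc
  10 |  12 | bbcaaccaabcc
  11 |  13 | bcaaccaabcc
  12 |   8 | bcbabbcaaccaabcc
  13 |  21 | bcc
  14 |   0 | bcccaaaabcbabbcaaccaabcc
  15 |  23 | c
  16 |   3 | caaaabcbabbcaaccaabcc
  17 |  18 | caabcc
  18 |  14 | caaccaabcc
  19 |   9 | cbabbcaaccaabcc
  20 |  22 | cc
  21 |   2 | ccaaaabcbabbcaaccaabcc
  22 |  17 | ccaabcc
  23 |   1 | cccaaaabcbabbcaaccaabcc

SA = [4, 5, 6, 19, 15, 11, 7, 20, 16, 10, 12, 13, 8, 21, 0, 23, 3, 18, 14, 9, 22, 2, 17, 1]
i: (SA[i-1],SA[i]) lcp shared
  1: (4,5) 3 'aaa'
  2: (5,6) 2 'aa'
  3: (6,19) 4 'aabc'
  4: (19,15) 2 'aa'
  5: (15,11) 1 'a'
  6: (11,7) 2 'ab'
  7: (7,20) 3 'abc'
  8: (20,16) 1 'a'
  9: (16,10) 0 ''
  10: (10,12) 1 'b'
  11: (12,13) 1 'b'
  12: (13,8) 2 'bc'
  13: (8,21) 2 'bc'
  14: (21,0) 3 'bcc'
  15: (0,23) 0 ''
  16: (23,3) 1 'c'
  17: (3,18) 3 'caa'
  18: (18,14) 3 'caa'
  19: (14,9) 1 'c'
  20: (9,22) 1 'c'
  21: (22,2) 2 'cc'
  22: (2,17) 4 'ccaa'
  23: (17,1) 2 'cc'

[0, 3, 2, 4, 2, 1, 2, 3, 1, 0, 1, 1, 2, 2, 3, 0, 1, 3, 3, 1, 1, 2, 4, 2]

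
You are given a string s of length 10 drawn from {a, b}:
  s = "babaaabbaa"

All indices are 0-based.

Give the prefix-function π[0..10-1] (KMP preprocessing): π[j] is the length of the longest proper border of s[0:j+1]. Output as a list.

[0, 0, 1, 2, 0, 0, 1, 1, 2, 0]

π[0] = 0
j=1 s[j]='a': π[1]=0 (border '')
j=2 s[j]='b': π[2]=1 (border 'b')
j=3 s[j]='a': π[3]=2 (border 'ba')
j=4 s[j]='a': k: 2→0; π[4]=0 (border '')
j=5 s[j]='a': π[5]=0 (border '')
j=6 s[j]='b': π[6]=1 (border 'b')
j=7 s[j]='b': k: 1→0; π[7]=1 (border 'b')
j=8 s[j]='a': π[8]=2 (border 'ba')
j=9 s[j]='a': k: 2→0; π[9]=0 (border '')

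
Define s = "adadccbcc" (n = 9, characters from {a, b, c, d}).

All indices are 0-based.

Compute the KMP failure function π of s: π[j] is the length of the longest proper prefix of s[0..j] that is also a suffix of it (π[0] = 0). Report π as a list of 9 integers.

π[0] = 0
j=1 s[j]='d': π[1]=0 (border '')
j=2 s[j]='a': π[2]=1 (border 'a')
j=3 s[j]='d': π[3]=2 (border 'ad')
j=4 s[j]='c': k: 2→0; π[4]=0 (border '')
j=5 s[j]='c': π[5]=0 (border '')
j=6 s[j]='b': π[6]=0 (border '')
j=7 s[j]='c': π[7]=0 (border '')
j=8 s[j]='c': π[8]=0 (border '')

[0, 0, 1, 2, 0, 0, 0, 0, 0]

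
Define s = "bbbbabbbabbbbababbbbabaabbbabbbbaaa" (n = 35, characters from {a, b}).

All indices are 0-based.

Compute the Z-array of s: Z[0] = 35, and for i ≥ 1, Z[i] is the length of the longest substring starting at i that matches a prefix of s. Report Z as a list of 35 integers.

[35, 3, 2, 1, 0, 3, 2, 1, 0, 6, 3, 2, 1, 0, 1, 0, 6, 3, 2, 1, 0, 1, 0, 0, 3, 2, 1, 0, 5, 3, 2, 1, 0, 0, 0]

Z[0]=35
i=1: fresh scan; Z[1]=3 extend→box=[1,4)
i=2: min(r-i=2, Z[1]=3)=2; Z[2]=2
i=3: min(r-i=1, Z[2]=2)=1; Z[3]=1
i=4: fresh scan; Z[4]=0
i=5: fresh scan; Z[5]=3 extend→box=[5,8)
i=6: min(r-i=2, Z[1]=3)=2; Z[6]=2
i=7: min(r-i=1, Z[2]=2)=1; Z[7]=1
i=8: fresh scan; Z[8]=0
i=9: fresh scan; Z[9]=6 extend→box=[9,15)
i=10: min(r-i=5, Z[1]=3)=3; Z[10]=3
i=11: min(r-i=4, Z[2]=2)=2; Z[11]=2
i=12: min(r-i=3, Z[3]=1)=1; Z[12]=1
i=13: min(r-i=2, Z[4]=0)=0; Z[13]=0
i=14: min(r-i=1, Z[5]=3)=1; Z[14]=1
i=15: fresh scan; Z[15]=0
i=16: fresh scan; Z[16]=6 extend→box=[16,22)
i=17: min(r-i=5, Z[1]=3)=3; Z[17]=3
i=18: min(r-i=4, Z[2]=2)=2; Z[18]=2
i=19: min(r-i=3, Z[3]=1)=1; Z[19]=1
i=20: min(r-i=2, Z[4]=0)=0; Z[20]=0
i=21: min(r-i=1, Z[5]=3)=1; Z[21]=1
i=22: fresh scan; Z[22]=0
i=23: fresh scan; Z[23]=0
i=24: fresh scan; Z[24]=3 extend→box=[24,27)
i=25: min(r-i=2, Z[1]=3)=2; Z[25]=2
i=26: min(r-i=1, Z[2]=2)=1; Z[26]=1
i=27: fresh scan; Z[27]=0
i=28: fresh scan; Z[28]=5 extend→box=[28,33)
i=29: min(r-i=4, Z[1]=3)=3; Z[29]=3
i=30: min(r-i=3, Z[2]=2)=2; Z[30]=2
i=31: min(r-i=2, Z[3]=1)=1; Z[31]=1
i=32: min(r-i=1, Z[4]=0)=0; Z[32]=0
i=33: fresh scan; Z[33]=0
i=34: fresh scan; Z[34]=0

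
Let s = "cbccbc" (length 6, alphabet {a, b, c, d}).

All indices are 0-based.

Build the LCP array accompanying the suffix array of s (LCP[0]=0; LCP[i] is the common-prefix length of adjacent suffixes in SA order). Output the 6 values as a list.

[0, 2, 0, 1, 3, 1]

sorted suffixes:
  #0 SA[0]=4  'bc'
  #1 SA[1]=1  'bccbc'
  #2 SA[2]=5  'c'
  #3 SA[3]=3  'cbc'
  #4 SA[4]=0  'cbccbc'
  #5 SA[5]=2  'ccbc'

SA = [4, 1, 5, 3, 0, 2]
i: (SA[i-1],SA[i]) lcp shared
  1: (4,1) 2 'bc'
  2: (1,5) 0 ''
  3: (5,3) 1 'c'
  4: (3,0) 3 'cbc'
  5: (0,2) 1 'c'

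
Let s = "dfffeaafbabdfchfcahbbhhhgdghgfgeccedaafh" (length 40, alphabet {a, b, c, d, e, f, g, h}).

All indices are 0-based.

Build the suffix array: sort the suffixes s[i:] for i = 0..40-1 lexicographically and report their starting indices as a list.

[5, 36, 9, 6, 37, 17, 8, 19, 10, 20, 16, 32, 33, 13, 35, 11, 0, 25, 4, 31, 34, 7, 15, 12, 3, 2, 1, 29, 38, 24, 30, 28, 26, 39, 18, 14, 23, 27, 22, 21]

sorted suffixes:
  #0 SA[0]=5  'aafbabdfchfcahbbhhhgdghgfgeccedaafh'
  #1 SA[1]=36  'aafh'
  #2 SA[2]=9  'abdfchfcahbbhhhgdghgfgeccedaafh'
  #3 SA[3]=6  'afbabdfchfcahbbhhhgdghgfgeccedaafh'
  #4 SA[4]=37  'afh'
  #5 SA[5]=17  'ahbbhhhgdghgfgeccedaafh'
  #6 SA[6]=8  'babdfchfcahbbhhhgdghgfgeccedaafh'
  #7 SA[7]=19  'bbhhhgdghgfgeccedaafh'
  #8 SA[8]=10  'bdfchfcahbbhhhgdghgfgeccedaafh'
  #9 SA[9]=20  'bhhhgdghgfgeccedaafh'
  #10 SA[10]=16  'cahbbhhhgdghgfgeccedaafh'
  #11 SA[11]=32  'ccedaafh'
  #12 SA[12]=33  'cedaafh'
  #13 SA[13]=13  'chfcahbbhhhgdghgfgeccedaafh'
  #14 SA[14]=35  'daafh'
  #15 SA[15]=11  'dfchfcahbbhhhgdghgfgeccedaafh'
  #16 SA[16]=0  'dfffeaafbabdfchfcahbbhhhgdghgfgeccedaafh'
  #17 SA[17]=25  'dghgfgeccedaafh'
  #18 SA[18]=4  'eaafbabdfchfcahbbhhhgdghgfgeccedaafh'
  #19 SA[19]=31  'eccedaafh'
  #20 SA[20]=34  'edaafh'
  #21 SA[21]=7  'fbabdfchfcahbbhhhgdghgfgeccedaafh'
  #22 SA[22]=15  'fcahbbhhhgdghgfgeccedaafh'
  #23 SA[23]=12  'fchfcahbbhhhgdghgfgeccedaafh'
  #24 SA[24]=3  'feaafbabdfchfcahbbhhhgdghgfgeccedaafh'
  #25 SA[25]=2  'ffeaafbabdfchfcahbbhhhgdghgfgeccedaafh'
  #26 SA[26]=1  'fffeaafbabdfchfcahbbhhhgdghgfgeccedaafh'
  #27 SA[27]=29  'fgeccedaafh'
  #28 SA[28]=38  'fh'
  #29 SA[29]=24  'gdghgfgeccedaafh'
  #30 SA[30]=30  'geccedaafh'
  #31 SA[31]=28  'gfgeccedaafh'
  #32 SA[32]=26  'ghgfgeccedaafh'
  #33 SA[33]=39  'h'
  #34 SA[34]=18  'hbbhhhgdghgfgeccedaafh'
  #35 SA[35]=14  'hfcahbbhhhgdghgfgeccedaafh'
  #36 SA[36]=23  'hgdghgfgeccedaafh'
  #37 SA[37]=27  'hgfgeccedaafh'
  #38 SA[38]=22  'hhgdghgfgeccedaafh'
  #39 SA[39]=21  'hhhgdghgfgeccedaafh'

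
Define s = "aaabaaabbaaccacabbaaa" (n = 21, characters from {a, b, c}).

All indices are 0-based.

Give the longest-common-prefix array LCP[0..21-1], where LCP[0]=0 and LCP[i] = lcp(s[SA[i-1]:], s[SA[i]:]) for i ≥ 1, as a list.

[0, 1, 2, 3, 4, 2, 3, 2, 1, 2, 5, 1, 2, 0, 4, 3, 1, 4, 0, 2, 1]

rank | idx | suffix
   0 |  20 | a
   1 |  19 | aa
   2 |  18 | aaa
   3 |   0 | aaabaaabbaaccacabbaaa
   4 |   4 | aaabbaaccacabbaaa
   5 |   1 | aabaaabbaaccacabbaaa
   6 |   5 | aabbaaccacabbaaa
   7 |   9 | aaccacabbaaa
   8 |   2 | abaaabbaaccacabbaaa
   9 |  15 | abbaaa
  10 |   6 | abbaaccacabbaaa
  11 |  13 | acabbaaa
  12 |  10 | accacabbaaa
  13 |  17 | baaa
  14 |   3 | baaabbaaccacabbaaa
  15 |   8 | baaccacabbaaa
  16 |  16 | bbaaa
  17 |   7 | bbaaccacabbaaa
  18 |  14 | cabbaaa
  19 |  12 | cacabbaaa
  20 |  11 | ccacabbaaa

SA = [20, 19, 18, 0, 4, 1, 5, 9, 2, 15, 6, 13, 10, 17, 3, 8, 16, 7, 14, 12, 11]
i: (SA[i-1],SA[i]) lcp shared
  1: (20,19) 1 'a'
  2: (19,18) 2 'aa'
  3: (18,0) 3 'aaa'
  4: (0,4) 4 'aaab'
  5: (4,1) 2 'aa'
  6: (1,5) 3 'aab'
  7: (5,9) 2 'aa'
  8: (9,2) 1 'a'
  9: (2,15) 2 'ab'
  10: (15,6) 5 'abbaa'
  11: (6,13) 1 'a'
  12: (13,10) 2 'ac'
  13: (10,17) 0 ''
  14: (17,3) 4 'baaa'
  15: (3,8) 3 'baa'
  16: (8,16) 1 'b'
  17: (16,7) 4 'bbaa'
  18: (7,14) 0 ''
  19: (14,12) 2 'ca'
  20: (12,11) 1 'c'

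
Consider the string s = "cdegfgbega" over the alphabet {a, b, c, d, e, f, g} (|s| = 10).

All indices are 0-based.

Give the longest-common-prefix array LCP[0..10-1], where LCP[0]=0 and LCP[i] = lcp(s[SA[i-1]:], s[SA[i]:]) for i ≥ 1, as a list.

[0, 0, 0, 0, 0, 2, 0, 0, 1, 1]

rank | idx | suffix
   0 |   9 | a
   1 |   6 | bega
   2 |   0 | cdegfgbega
   3 |   1 | degfgbega
   4 |   7 | ega
   5 |   2 | egfgbega
   6 |   4 | fgbega
   7 |   8 | ga
   8 |   5 | gbega
   9 |   3 | gfgbega

SA = [9, 6, 0, 1, 7, 2, 4, 8, 5, 3]
i: (SA[i-1],SA[i]) lcp shared
  1: (9,6) 0 ''
  2: (6,0) 0 ''
  3: (0,1) 0 ''
  4: (1,7) 0 ''
  5: (7,2) 2 'eg'
  6: (2,4) 0 ''
  7: (4,8) 0 ''
  8: (8,5) 1 'g'
  9: (5,3) 1 'g'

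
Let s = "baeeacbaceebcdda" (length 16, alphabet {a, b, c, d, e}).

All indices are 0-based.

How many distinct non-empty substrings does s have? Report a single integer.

122

rank | idx | suffix
   0 |  15 | a
   1 |   4 | acbaceebcdda
   2 |   7 | aceebcdda
   3 |   1 | aeeacbaceebcdda
   4 |   6 | baceebcdda
   5 |   0 | baeeacbaceebcdda
   6 |  11 | bcdda
   7 |   5 | cbaceebcdda
   8 |  12 | cdda
   9 |   8 | ceebcdda
  10 |  14 | da
  11 |  13 | dda
  12 |   3 | eacbaceebcdda
  13 |  10 | ebcdda
  14 |   2 | eeacbaceebcdda
  15 |   9 | eebcdda

SA = [15, 4, 7, 1, 6, 0, 11, 5, 12, 8, 14, 13, 3, 10, 2, 9]
[i] adj suffixes → lcp
  [1] 15/4 → 1 ('a')
  [2] 4/7 → 2 ('ac')
  [3] 7/1 → 1 ('a')
  [4] 1/6 → 0 ('')
  [5] 6/0 → 2 ('ba')
  [6] 0/11 → 1 ('b')
  [7] 11/5 → 0 ('')
  [8] 5/12 → 1 ('c')
  [9] 12/8 → 1 ('c')
  [10] 8/14 → 0 ('')
  [11] 14/13 → 1 ('d')
  [12] 13/3 → 0 ('')
  [13] 3/10 → 1 ('e')
  [14] 10/2 → 1 ('e')
  [15] 2/9 → 2 ('ee')

n(n+1)/2 = 16·17/2 = 136
Σ LCP = 0 + 1 + 2 + 1 + 0 + 2 + 1 + 0 + 1 + 1 + 0 + 1 + 0 + 1 + 1 + 2 = 14
distinct = 136 − 14 = 122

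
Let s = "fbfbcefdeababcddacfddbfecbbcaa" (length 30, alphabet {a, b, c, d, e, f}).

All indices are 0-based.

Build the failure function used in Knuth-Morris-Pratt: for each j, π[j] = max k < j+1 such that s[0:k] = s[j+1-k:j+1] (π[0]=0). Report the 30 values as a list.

[0, 0, 1, 2, 0, 0, 1, 0, 0, 0, 0, 0, 0, 0, 0, 0, 0, 0, 1, 0, 0, 0, 1, 0, 0, 0, 0, 0, 0, 0]

π[0] = 0
j=1 s[j]='b': π[1]=0 (border '')
j=2 s[j]='f': π[2]=1 (border 'f')
j=3 s[j]='b': π[3]=2 (border 'fb')
j=4 s[j]='c': k: 2→0; π[4]=0 (border '')
j=5 s[j]='e': π[5]=0 (border '')
j=6 s[j]='f': π[6]=1 (border 'f')
j=7 s[j]='d': k: 1→0; π[7]=0 (border '')
j=8 s[j]='e': π[8]=0 (border '')
j=9 s[j]='a': π[9]=0 (border '')
j=10 s[j]='b': π[10]=0 (border '')
j=11 s[j]='a': π[11]=0 (border '')
j=12 s[j]='b': π[12]=0 (border '')
j=13 s[j]='c': π[13]=0 (border '')
j=14 s[j]='d': π[14]=0 (border '')
j=15 s[j]='d': π[15]=0 (border '')
j=16 s[j]='a': π[16]=0 (border '')
j=17 s[j]='c': π[17]=0 (border '')
j=18 s[j]='f': π[18]=1 (border 'f')
j=19 s[j]='d': k: 1→0; π[19]=0 (border '')
j=20 s[j]='d': π[20]=0 (border '')
j=21 s[j]='b': π[21]=0 (border '')
j=22 s[j]='f': π[22]=1 (border 'f')
j=23 s[j]='e': k: 1→0; π[23]=0 (border '')
j=24 s[j]='c': π[24]=0 (border '')
j=25 s[j]='b': π[25]=0 (border '')
j=26 s[j]='b': π[26]=0 (border '')
j=27 s[j]='c': π[27]=0 (border '')
j=28 s[j]='a': π[28]=0 (border '')
j=29 s[j]='a': π[29]=0 (border '')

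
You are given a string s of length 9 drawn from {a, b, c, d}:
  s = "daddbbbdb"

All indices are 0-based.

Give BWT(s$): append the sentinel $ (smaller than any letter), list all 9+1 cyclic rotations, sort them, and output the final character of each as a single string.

rank  rotation    last
    0  $daddbbbdb  b
    1  addbbbdb$d  d
    2  b$daddbbbd  d
    3  bbbdb$dadd  d
    4  bbdb$daddb  b
    5  bdb$daddbb  b
    6  daddbbbdb$  $
    7  db$daddbbb  b
    8  dbbbdb$dad  d
    9  ddbbbdb$da  a

bdddbb$bda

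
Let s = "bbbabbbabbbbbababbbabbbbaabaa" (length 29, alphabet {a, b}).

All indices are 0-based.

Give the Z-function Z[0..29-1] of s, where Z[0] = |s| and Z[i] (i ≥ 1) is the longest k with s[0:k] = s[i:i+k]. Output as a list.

Z[0]=29
i=1: outside box; Z[1]=2 grow→box=[1,3)
i=2: min(r-i=1, Z[1]=2)=1; Z[2]=1
i=3: outside box; Z[3]=0
i=4: outside box; Z[4]=7 grow→box=[4,11)
i=5: min(r-i=6, Z[1]=2)=2; Z[5]=2
i=6: min(r-i=5, Z[2]=1)=1; Z[6]=1
i=7: min(r-i=4, Z[3]=0)=0; Z[7]=0
i=8: min(r-i=3, Z[4]=7)=3; Z[8]=3
i=9: min(r-i=2, Z[5]=2)=2; Z[9]=3 grow→box=[9,12)
i=10: min(r-i=2, Z[1]=2)=2; Z[10]=5 grow→box=[10,15)
i=11: min(r-i=4, Z[1]=2)=2; Z[11]=2
i=12: min(r-i=3, Z[2]=1)=1; Z[12]=1
i=13: min(r-i=2, Z[3]=0)=0; Z[13]=0
i=14: min(r-i=1, Z[4]=7)=1; Z[14]=1
i=15: outside box; Z[15]=0
i=16: outside box; Z[16]=7 grow→box=[16,23)
i=17: min(r-i=6, Z[1]=2)=2; Z[17]=2
i=18: min(r-i=5, Z[2]=1)=1; Z[18]=1
i=19: min(r-i=4, Z[3]=0)=0; Z[19]=0
i=20: min(r-i=3, Z[4]=7)=3; Z[20]=3
i=21: min(r-i=2, Z[5]=2)=2; Z[21]=4 grow→box=[21,25)
i=22: min(r-i=3, Z[1]=2)=2; Z[22]=2
i=23: min(r-i=2, Z[2]=1)=1; Z[23]=1
i=24: min(r-i=1, Z[3]=0)=0; Z[24]=0
i=25: outside box; Z[25]=0
i=26: outside box; Z[26]=1 grow→box=[26,27)
i=27: outside box; Z[27]=0
i=28: outside box; Z[28]=0

[29, 2, 1, 0, 7, 2, 1, 0, 3, 3, 5, 2, 1, 0, 1, 0, 7, 2, 1, 0, 3, 4, 2, 1, 0, 0, 1, 0, 0]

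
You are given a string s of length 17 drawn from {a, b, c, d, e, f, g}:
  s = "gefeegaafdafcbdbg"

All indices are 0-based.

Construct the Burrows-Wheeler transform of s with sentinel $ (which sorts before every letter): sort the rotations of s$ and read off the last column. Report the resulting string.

ggdacdffbfgeaaebe$

rank  rotation            last
    0  $gefeegaafdafcbdbg  g
    1  aafdafcbdbg$gefeeg  g
    2  afcbdbg$gefeegaafd  d
    3  afdafcbdbg$gefeega  a
    4  bdbg$gefeegaafdafc  c
    5  bg$gefeegaafdafcbd  d
    6  cbdbg$gefeegaafdaf  f
    7  dafcbdbg$gefeegaaf  f
    8  dbg$gefeegaafdafcb  b
    9  eegaafdafcbdbg$gef  f
   10  efeegaafdafcbdbg$g  g
   11  egaafdafcbdbg$gefe  e
   12  fcbdbg$gefeegaafda  a
   13  fdafcbdbg$gefeegaa  a
   14  feegaafdafcbdbg$ge  e
   15  g$gefeegaafdafcbdb  b
   16  gaafdafcbdbg$gefee  e
   17  gefeegaafdafcbdbg$  $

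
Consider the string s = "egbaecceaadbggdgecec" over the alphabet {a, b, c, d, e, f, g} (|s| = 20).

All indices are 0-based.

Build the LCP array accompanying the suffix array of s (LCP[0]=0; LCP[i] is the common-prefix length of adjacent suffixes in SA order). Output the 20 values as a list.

rank→(start, suffix):
  0 → (8, 'aadbggdgecec')
  1 → (9, 'adbggdgecec')
  2 → (3, 'aecceaadbggdgecec')
  3 → (2, 'baecceaadbggdgecec')
  4 → (11, 'bggdgecec')
  5 → (19, 'c')
  6 → (5, 'cceaadbggdgecec')
  7 → (6, 'ceaadbggdgecec')
  8 → (17, 'cec')
  9 → (10, 'dbggdgecec')
  10 → (14, 'dgecec')
  11 → (7, 'eaadbggdgecec')
  12 → (18, 'ec')
  13 → (4, 'ecceaadbggdgecec')
  14 → (16, 'ecec')
  15 → (0, 'egbaecceaadbggdgecec')
  16 → (1, 'gbaecceaadbggdgecec')
  17 → (13, 'gdgecec')
  18 → (15, 'gecec')
  19 → (12, 'ggdgecec')

SA = [8, 9, 3, 2, 11, 19, 5, 6, 17, 10, 14, 7, 18, 4, 16, 0, 1, 13, 15, 12]
i: (SA[i-1],SA[i]) lcp shared
  1: (8,9) 1 'a'
  2: (9,3) 1 'a'
  3: (3,2) 0 ''
  4: (2,11) 1 'b'
  5: (11,19) 0 ''
  6: (19,5) 1 'c'
  7: (5,6) 1 'c'
  8: (6,17) 2 'ce'
  9: (17,10) 0 ''
  10: (10,14) 1 'd'
  11: (14,7) 0 ''
  12: (7,18) 1 'e'
  13: (18,4) 2 'ec'
  14: (4,16) 2 'ec'
  15: (16,0) 1 'e'
  16: (0,1) 0 ''
  17: (1,13) 1 'g'
  18: (13,15) 1 'g'
  19: (15,12) 1 'g'

[0, 1, 1, 0, 1, 0, 1, 1, 2, 0, 1, 0, 1, 2, 2, 1, 0, 1, 1, 1]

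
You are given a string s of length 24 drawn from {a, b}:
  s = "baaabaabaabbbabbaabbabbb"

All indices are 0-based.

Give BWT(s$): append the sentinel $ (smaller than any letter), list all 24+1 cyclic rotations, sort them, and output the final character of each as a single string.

rank  rotation                   last
    0  $baaabaabaabbbabbaabbabbb  b
    1  aaabaabaabbbabbaabbabbb$b  b
    2  aabaabaabbbabbaabbabbb$ba  a
    3  aabaabbbabbaabbabbb$baaab  b
    4  aabbabbb$baaabaabaabbbabb  b
    5  aabbbabbaabbabbb$baaabaab  b
    6  abaabaabbbabbaabbabbb$baa  a
    7  abaabbbabbaabbabbb$baaaba  a
    8  abbaabbabbb$baaabaabaabbb  b
    9  abbabbb$baaabaabaabbbabba  a
   10  abbb$baaabaabaabbbabbaabb  b
   11  abbbabbaabbabbb$baaabaaba  a
   12  b$baaabaabaabbbabbaabbabb  b
   13  baaabaabaabbbabbaabbabbb$  $
   14  baabaabbbabbaabbabbb$baaa  a
   15  baabbabbb$baaabaabaabbbab  b
   16  baabbbabbaabbabbb$baaabaa  a
   17  babbaabbabbb$baaabaabaabb  b
   18  babbb$baaabaabaabbbabbaab  b
   19  bb$baaabaabaabbbabbaabbab  b
   20  bbaabbabbb$baaabaabaabbba  a
   21  bbabbaabbabbb$baaabaabaab  b
   22  bbabbb$baaabaabaabbbabbaa  a
   23  bbb$baaabaabaabbbabbaabba  a
   24  bbbabbaabbabbb$baaabaabaa  a

bbabbbaababab$ababbbabaaa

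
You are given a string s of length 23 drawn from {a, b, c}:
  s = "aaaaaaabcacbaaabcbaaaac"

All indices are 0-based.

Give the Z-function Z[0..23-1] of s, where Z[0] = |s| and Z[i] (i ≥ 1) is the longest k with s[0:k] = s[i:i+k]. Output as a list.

[23, 6, 5, 4, 3, 2, 1, 0, 0, 1, 0, 0, 3, 2, 1, 0, 0, 0, 4, 3, 2, 1, 0]

Z[0]=23
i=1: i≥r, start 0; Z[1]=6 scan→box=[1,7)
i=2: min(r-i=5, Z[1]=6)=5; Z[2]=5
i=3: min(r-i=4, Z[2]=5)=4; Z[3]=4
i=4: min(r-i=3, Z[3]=4)=3; Z[4]=3
i=5: min(r-i=2, Z[4]=3)=2; Z[5]=2
i=6: min(r-i=1, Z[5]=2)=1; Z[6]=1
i=7: i≥r, start 0; Z[7]=0
i=8: i≥r, start 0; Z[8]=0
i=9: i≥r, start 0; Z[9]=1 scan→box=[9,10)
i=10: i≥r, start 0; Z[10]=0
i=11: i≥r, start 0; Z[11]=0
i=12: i≥r, start 0; Z[12]=3 scan→box=[12,15)
i=13: min(r-i=2, Z[1]=6)=2; Z[13]=2
i=14: min(r-i=1, Z[2]=5)=1; Z[14]=1
i=15: i≥r, start 0; Z[15]=0
i=16: i≥r, start 0; Z[16]=0
i=17: i≥r, start 0; Z[17]=0
i=18: i≥r, start 0; Z[18]=4 scan→box=[18,22)
i=19: min(r-i=3, Z[1]=6)=3; Z[19]=3
i=20: min(r-i=2, Z[2]=5)=2; Z[20]=2
i=21: min(r-i=1, Z[3]=4)=1; Z[21]=1
i=22: i≥r, start 0; Z[22]=0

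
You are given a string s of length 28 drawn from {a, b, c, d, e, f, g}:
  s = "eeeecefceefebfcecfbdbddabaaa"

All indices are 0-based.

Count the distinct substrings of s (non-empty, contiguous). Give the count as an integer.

372

rank | idx | suffix
   0 |  27 | a
   1 |  26 | aa
   2 |  25 | aaa
   3 |  23 | abaaa
   4 |  24 | baaa
   5 |  18 | bdbddabaaa
   6 |  20 | bddabaaa
   7 |  12 | bfcecfbdbddabaaa
   8 |  14 | cecfbdbddabaaa
   9 |   7 | ceefebfcecfbdbddabaaa
  10 |   4 | cefceefebfcecfbdbddabaaa
  11 |  16 | cfbdbddabaaa
  12 |  22 | dabaaa
  13 |  19 | dbddabaaa
  14 |  21 | ddabaaa
  15 |  11 | ebfcecfbdbddabaaa
  16 |   3 | ecefceefebfcecfbdbddabaaa
  17 |  15 | ecfbdbddabaaa
  18 |   2 | eecefceefebfcecfbdbddabaaa
  19 |   1 | eeecefceefebfcecfbdbddabaaa
  20 |   0 | eeeecefceefebfcecfbdbddabaaa
  21 |   8 | eefebfcecfbdbddabaaa
  22 |   5 | efceefebfcecfbdbddabaaa
  23 |   9 | efebfcecfbdbddabaaa
  24 |  17 | fbdbddabaaa
  25 |  13 | fcecfbdbddabaaa
  26 |   6 | fceefebfcecfbdbddabaaa
  27 |  10 | febfcecfbdbddabaaa

SA = [27, 26, 25, 23, 24, 18, 20, 12, 14, 7, 4, 16, 22, 19, 21, 11, 3, 15, 2, 1, 0, 8, 5, 9, 17, 13, 6, 10]
rank  pair      lcp
   1  s[27:],s[26:]  1  'a'
   2  s[26:],s[25:]  2  'aa'
   3  s[25:],s[23:]  1  'a'
   4  s[23:],s[24:]  0  ''
   5  s[24:],s[18:]  1  'b'
   6  s[18:],s[20:]  2  'bd'
   7  s[20:],s[12:]  1  'b'
   8  s[12:],s[14:]  0  ''
   9  s[14:],s[7:]  2  'ce'
  10  s[7:],s[4:]  2  'ce'
  11  s[4:],s[16:]  1  'c'
  12  s[16:],s[22:]  0  ''
  13  s[22:],s[19:]  1  'd'
  14  s[19:],s[21:]  1  'd'
  15  s[21:],s[11:]  0  ''
  16  s[11:],s[3:]  1  'e'
  17  s[3:],s[15:]  2  'ec'
  18  s[15:],s[2:]  1  'e'
  19  s[2:],s[1:]  2  'ee'
  20  s[1:],s[0:]  3  'eee'
  21  s[0:],s[8:]  2  'ee'
  22  s[8:],s[5:]  1  'e'
  23  s[5:],s[9:]  2  'ef'
  24  s[9:],s[17:]  0  ''
  25  s[17:],s[13:]  1  'f'
  26  s[13:],s[6:]  3  'fce'
  27  s[6:],s[10:]  1  'f'

n(n+1)/2 = 28·29/2 = 406
Σ LCP = 0 + 1 + 2 + 1 + 0 + 1 + 2 + 1 + 0 + 2 + 2 + 1 + 0 + 1 + 1 + 0 + 1 + 2 + 1 + 2 + 3 + 2 + 1 + 2 + 0 + 1 + 3 + 1 = 34
distinct = 406 − 34 = 372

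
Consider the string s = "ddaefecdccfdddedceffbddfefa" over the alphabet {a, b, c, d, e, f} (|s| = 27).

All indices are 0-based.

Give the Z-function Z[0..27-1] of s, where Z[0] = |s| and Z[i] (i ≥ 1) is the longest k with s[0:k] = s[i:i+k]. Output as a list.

Z[0]=27
i=1: i≥r, start 0; Z[1]=1 grow→box=[1,2)
i=2: i≥r, start 0; Z[2]=0
i=3: i≥r, start 0; Z[3]=0
i=4: i≥r, start 0; Z[4]=0
i=5: i≥r, start 0; Z[5]=0
i=6: i≥r, start 0; Z[6]=0
i=7: i≥r, start 0; Z[7]=1 grow→box=[7,8)
i=8: i≥r, start 0; Z[8]=0
i=9: i≥r, start 0; Z[9]=0
i=10: i≥r, start 0; Z[10]=0
i=11: i≥r, start 0; Z[11]=2 grow→box=[11,13)
i=12: min(r-i=1, Z[1]=1)=1; Z[12]=2 grow→box=[12,14)
i=13: min(r-i=1, Z[1]=1)=1; Z[13]=1
i=14: i≥r, start 0; Z[14]=0
i=15: i≥r, start 0; Z[15]=1 grow→box=[15,16)
i=16: i≥r, start 0; Z[16]=0
i=17: i≥r, start 0; Z[17]=0
i=18: i≥r, start 0; Z[18]=0
i=19: i≥r, start 0; Z[19]=0
i=20: i≥r, start 0; Z[20]=0
i=21: i≥r, start 0; Z[21]=2 grow→box=[21,23)
i=22: min(r-i=1, Z[1]=1)=1; Z[22]=1
i=23: i≥r, start 0; Z[23]=0
i=24: i≥r, start 0; Z[24]=0
i=25: i≥r, start 0; Z[25]=0
i=26: i≥r, start 0; Z[26]=0

[27, 1, 0, 0, 0, 0, 0, 1, 0, 0, 0, 2, 2, 1, 0, 1, 0, 0, 0, 0, 0, 2, 1, 0, 0, 0, 0]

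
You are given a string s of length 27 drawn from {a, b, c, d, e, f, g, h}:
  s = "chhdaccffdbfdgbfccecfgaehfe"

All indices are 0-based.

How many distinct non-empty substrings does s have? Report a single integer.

355

rank→(start, suffix):
  0 → (4, 'accffdbfdgbfccecfgaehfe')
  1 → (22, 'aehfe')
  2 → (14, 'bfccecfgaehfe')
  3 → (10, 'bfdgbfccecfgaehfe')
  4 → (16, 'ccecfgaehfe')
  5 → (5, 'ccffdbfdgbfccecfgaehfe')
  6 → (17, 'cecfgaehfe')
  7 → (6, 'cffdbfdgbfccecfgaehfe')
  8 → (19, 'cfgaehfe')
  9 → (0, 'chhdaccffdbfdgbfccecfgaehfe')
  10 → (3, 'daccffdbfdgbfccecfgaehfe')
  11 → (9, 'dbfdgbfccecfgaehfe')
  12 → (12, 'dgbfccecfgaehfe')
  13 → (26, 'e')
  14 → (18, 'ecfgaehfe')
  15 → (23, 'ehfe')
  16 → (15, 'fccecfgaehfe')
  17 → (8, 'fdbfdgbfccecfgaehfe')
  18 → (11, 'fdgbfccecfgaehfe')
  19 → (25, 'fe')
  20 → (7, 'ffdbfdgbfccecfgaehfe')
  21 → (20, 'fgaehfe')
  22 → (21, 'gaehfe')
  23 → (13, 'gbfccecfgaehfe')
  24 → (2, 'hdaccffdbfdgbfccecfgaehfe')
  25 → (24, 'hfe')
  26 → (1, 'hhdaccffdbfdgbfccecfgaehfe')

SA = [4, 22, 14, 10, 16, 5, 17, 6, 19, 0, 3, 9, 12, 26, 18, 23, 15, 8, 11, 25, 7, 20, 21, 13, 2, 24, 1]
i: (SA[i-1],SA[i]) lcp shared
  1: (4,22) 1 'a'
  2: (22,14) 0 ''
  3: (14,10) 2 'bf'
  4: (10,16) 0 ''
  5: (16,5) 2 'cc'
  6: (5,17) 1 'c'
  7: (17,6) 1 'c'
  8: (6,19) 2 'cf'
  9: (19,0) 1 'c'
  10: (0,3) 0 ''
  11: (3,9) 1 'd'
  12: (9,12) 1 'd'
  13: (12,26) 0 ''
  14: (26,18) 1 'e'
  15: (18,23) 1 'e'
  16: (23,15) 0 ''
  17: (15,8) 1 'f'
  18: (8,11) 2 'fd'
  19: (11,25) 1 'f'
  20: (25,7) 1 'f'
  21: (7,20) 1 'f'
  22: (20,21) 0 ''
  23: (21,13) 1 'g'
  24: (13,2) 0 ''
  25: (2,24) 1 'h'
  26: (24,1) 1 'h'

n(n+1)/2 = 27·28/2 = 378
Σ LCP = 0 + 1 + 0 + 2 + 0 + 2 + 1 + 1 + 2 + 1 + 0 + 1 + 1 + 0 + 1 + 1 + 0 + 1 + 2 + 1 + 1 + 1 + 0 + 1 + 0 + 1 + 1 = 23
distinct = 378 − 23 = 355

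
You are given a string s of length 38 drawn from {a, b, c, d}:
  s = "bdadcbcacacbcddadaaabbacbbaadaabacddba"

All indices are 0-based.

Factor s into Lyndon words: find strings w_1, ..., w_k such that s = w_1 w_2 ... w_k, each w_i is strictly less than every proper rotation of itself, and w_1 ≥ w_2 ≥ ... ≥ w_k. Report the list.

emit factor 1: 'bd' (i=0, period=2)
emit factor 2: 'adcbc' (i=2, period=5)
emit factor 3: 'acacbcddad' (i=7, period=10)
emit factor 4: 'aaabbacbbaadaabacddb' (i=17, period=20)
emit factor 5: 'a' (i=37, period=1)

["bd", "adcbc", "acacbcddad", "aaabbacbbaadaabacddb", "a"]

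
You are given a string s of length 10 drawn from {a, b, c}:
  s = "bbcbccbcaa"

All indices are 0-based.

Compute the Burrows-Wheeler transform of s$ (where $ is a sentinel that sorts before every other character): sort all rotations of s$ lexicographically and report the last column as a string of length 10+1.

aac$cbcbcbb

rank  rotation     last
    0  $bbcbccbcaa  a
    1  a$bbcbccbca  a
    2  aa$bbcbccbc  c
    3  bbcbccbcaa$  $
    4  bcaa$bbcbcc  c
    5  bcbccbcaa$b  b
    6  bccbcaa$bbc  c
    7  caa$bbcbccb  b
    8  cbcaa$bbcbc  c
    9  cbccbcaa$bb  b
   10  ccbcaa$bbcb  b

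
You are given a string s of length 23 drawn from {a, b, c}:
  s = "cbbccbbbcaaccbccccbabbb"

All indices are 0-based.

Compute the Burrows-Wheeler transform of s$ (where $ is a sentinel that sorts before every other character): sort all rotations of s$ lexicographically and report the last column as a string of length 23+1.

rank  rotation                  last
    0  $cbbccbbbcaaccbccccbabbb  b
    1  aaccbccccbabbb$cbbccbbbc  c
    2  abbb$cbbccbbbcaaccbccccb  b
    3  accbccccbabbb$cbbccbbbca  a
    4  b$cbbccbbbcaaccbccccbabb  b
    5  babbb$cbbccbbbcaaccbcccc  c
    6  bb$cbbccbbbcaaccbccccbab  b
    7  bbb$cbbccbbbcaaccbccccba  a
    8  bbbcaaccbccccbabbb$cbbcc  c
    9  bbcaaccbccccbabbb$cbbccb  b
   10  bbccbbbcaaccbccccbabbb$c  c
   11  bcaaccbccccbabbb$cbbccbb  b
   12  bccbbbcaaccbccccbabbb$cb  b
   13  bccccbabbb$cbbccbbbcaacc  c
   14  caaccbccccbabbb$cbbccbbb  b
   15  cbabbb$cbbccbbbcaaccbccc  c
   16  cbbbcaaccbccccbabbb$cbbc  c
   17  cbbccbbbcaaccbccccbabbb$  $
   18  cbccccbabbb$cbbccbbbcaac  c
   19  ccbabbb$cbbccbbbcaaccbcc  c
   20  ccbbbcaaccbccccbabbb$cbb  b
   21  ccbccccbabbb$cbbccbbbcaa  a
   22  cccbabbb$cbbccbbbcaaccbc  c
   23  ccccbabbb$cbbccbbbcaaccb  b

bcbabcbacbcbbcbcc$ccbacb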